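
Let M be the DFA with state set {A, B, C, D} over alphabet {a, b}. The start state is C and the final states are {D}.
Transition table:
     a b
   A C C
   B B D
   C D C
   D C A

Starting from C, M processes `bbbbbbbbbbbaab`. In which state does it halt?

C

C --b--> C
C --b--> C
C --b--> C
C --b--> C
C --b--> C
C --b--> C
C --b--> C
C --b--> C
C --b--> C
C --b--> C
C --b--> C
C --a--> D
D --a--> C
C --b--> C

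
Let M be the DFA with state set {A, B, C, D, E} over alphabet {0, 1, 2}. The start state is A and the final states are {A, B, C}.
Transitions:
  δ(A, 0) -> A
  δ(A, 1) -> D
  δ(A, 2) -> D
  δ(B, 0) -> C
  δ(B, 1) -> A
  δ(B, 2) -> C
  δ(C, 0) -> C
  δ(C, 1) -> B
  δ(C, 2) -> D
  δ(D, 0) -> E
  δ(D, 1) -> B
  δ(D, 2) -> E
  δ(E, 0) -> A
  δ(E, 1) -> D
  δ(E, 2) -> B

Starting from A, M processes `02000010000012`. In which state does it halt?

A --0--> A
A --2--> D
D --0--> E
E --0--> A
A --0--> A
A --0--> A
A --1--> D
D --0--> E
E --0--> A
A --0--> A
A --0--> A
A --0--> A
A --1--> D
D --2--> E

E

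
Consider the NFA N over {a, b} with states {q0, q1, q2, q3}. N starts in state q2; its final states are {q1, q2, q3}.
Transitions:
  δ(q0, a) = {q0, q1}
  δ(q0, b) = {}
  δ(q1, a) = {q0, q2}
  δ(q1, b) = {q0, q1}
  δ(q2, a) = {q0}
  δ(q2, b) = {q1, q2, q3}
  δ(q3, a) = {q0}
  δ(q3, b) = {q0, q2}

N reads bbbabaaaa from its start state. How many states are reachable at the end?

Start: {q2}
read b: {q1, q2, q3}
read b: {q0, q1, q2, q3}
read b: {q0, q1, q2, q3}
read a: {q0, q1, q2}
read b: {q0, q1, q2, q3}
read a: {q0, q1, q2}
read a: {q0, q1, q2}
read a: {q0, q1, q2}
read a: {q0, q1, q2}
Final reachable set {q0, q1, q2} has 3 states.

3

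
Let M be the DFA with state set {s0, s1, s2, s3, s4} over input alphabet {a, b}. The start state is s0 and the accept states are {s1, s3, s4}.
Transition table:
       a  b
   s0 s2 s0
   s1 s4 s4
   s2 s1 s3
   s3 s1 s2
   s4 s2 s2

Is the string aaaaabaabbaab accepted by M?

rejected

s0 --a--> s2
s2 --a--> s1
s1 --a--> s4
s4 --a--> s2
s2 --a--> s1
s1 --b--> s4
s4 --a--> s2
s2 --a--> s1
s1 --b--> s4
s4 --b--> s2
s2 --a--> s1
s1 --a--> s4
s4 --b--> s2
End in state s2, which is not an accepting state.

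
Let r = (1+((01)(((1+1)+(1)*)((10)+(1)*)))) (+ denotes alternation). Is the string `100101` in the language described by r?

Neither 1 nor ((01)(((1+1)+(1)*)((10)+(1)*))) matches 100101.

no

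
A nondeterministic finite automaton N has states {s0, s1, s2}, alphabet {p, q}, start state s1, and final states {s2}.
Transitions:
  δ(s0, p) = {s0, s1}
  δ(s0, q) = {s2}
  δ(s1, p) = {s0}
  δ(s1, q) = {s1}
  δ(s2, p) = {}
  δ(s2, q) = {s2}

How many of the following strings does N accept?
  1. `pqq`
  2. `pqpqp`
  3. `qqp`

1

`pqq`: accepted
`pqpqp`: rejected
`qqp`: rejected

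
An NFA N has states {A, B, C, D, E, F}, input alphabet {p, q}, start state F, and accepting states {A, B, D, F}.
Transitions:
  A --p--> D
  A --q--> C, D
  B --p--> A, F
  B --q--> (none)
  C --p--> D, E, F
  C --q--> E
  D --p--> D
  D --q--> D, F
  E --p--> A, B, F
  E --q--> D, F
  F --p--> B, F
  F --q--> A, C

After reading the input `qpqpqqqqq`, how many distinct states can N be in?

5

Start: {F}
read q: {A, C}
read p: {D, E, F}
read q: {A, C, D, F}
read p: {B, D, E, F}
read q: {A, C, D, F}
read q: {A, C, D, E, F}
read q: {A, C, D, E, F}
read q: {A, C, D, E, F}
read q: {A, C, D, E, F}
Final reachable set {A, C, D, E, F} has 5 states.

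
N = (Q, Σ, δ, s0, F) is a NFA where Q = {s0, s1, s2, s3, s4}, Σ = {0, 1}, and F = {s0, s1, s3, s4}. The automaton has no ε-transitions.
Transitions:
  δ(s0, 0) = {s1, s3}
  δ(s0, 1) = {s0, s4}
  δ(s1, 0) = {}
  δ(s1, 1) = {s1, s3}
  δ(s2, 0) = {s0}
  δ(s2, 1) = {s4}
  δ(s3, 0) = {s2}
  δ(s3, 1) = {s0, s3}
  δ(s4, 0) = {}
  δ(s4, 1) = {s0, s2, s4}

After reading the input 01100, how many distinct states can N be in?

Start: {s0}
read 0: {s1, s3}
read 1: {s0, s1, s3}
read 1: {s0, s1, s3, s4}
read 0: {s1, s2, s3}
read 0: {s0, s2}
Final reachable set {s0, s2} has 2 states.

2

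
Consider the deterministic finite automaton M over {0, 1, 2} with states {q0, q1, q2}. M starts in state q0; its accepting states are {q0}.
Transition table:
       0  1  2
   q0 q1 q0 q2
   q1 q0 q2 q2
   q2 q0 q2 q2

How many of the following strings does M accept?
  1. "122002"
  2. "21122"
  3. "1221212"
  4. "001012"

0

"122002": rejected
"21122": rejected
"1221212": rejected
"001012": rejected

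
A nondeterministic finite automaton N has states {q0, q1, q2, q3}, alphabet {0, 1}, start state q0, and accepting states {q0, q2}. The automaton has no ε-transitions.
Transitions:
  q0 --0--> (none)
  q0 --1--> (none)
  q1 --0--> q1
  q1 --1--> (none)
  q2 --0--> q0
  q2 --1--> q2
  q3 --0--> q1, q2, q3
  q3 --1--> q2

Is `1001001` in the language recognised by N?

Start: {q0}
read 1: {}
The reachable set is empty and stays empty for the remaining 6 symbols.
Reachable ∩ accepting = {} — empty.

rejected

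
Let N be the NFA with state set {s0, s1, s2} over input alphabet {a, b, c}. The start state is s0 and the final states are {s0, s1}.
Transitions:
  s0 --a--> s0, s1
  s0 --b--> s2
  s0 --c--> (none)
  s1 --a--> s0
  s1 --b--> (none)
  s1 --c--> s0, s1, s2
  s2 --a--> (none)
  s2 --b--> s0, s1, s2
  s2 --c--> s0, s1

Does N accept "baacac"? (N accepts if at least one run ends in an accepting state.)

Start: {s0}
read b: {s2}
read a: {}
The reachable set is empty and stays empty for the remaining 4 symbols.
Reachable ∩ accepting = {} — empty.

rejected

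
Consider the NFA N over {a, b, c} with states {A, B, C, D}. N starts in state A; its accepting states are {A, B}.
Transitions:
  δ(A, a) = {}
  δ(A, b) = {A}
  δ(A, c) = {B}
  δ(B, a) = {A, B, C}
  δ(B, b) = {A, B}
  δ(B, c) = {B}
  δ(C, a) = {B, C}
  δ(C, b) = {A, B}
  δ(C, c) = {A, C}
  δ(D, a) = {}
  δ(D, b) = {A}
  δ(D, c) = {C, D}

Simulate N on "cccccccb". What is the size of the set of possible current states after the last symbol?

2

Start: {A}
read c: {B}
read c: {B}
read c: {B}
read c: {B}
read c: {B}
read c: {B}
read c: {B}
read b: {A, B}
Final reachable set {A, B} has 2 states.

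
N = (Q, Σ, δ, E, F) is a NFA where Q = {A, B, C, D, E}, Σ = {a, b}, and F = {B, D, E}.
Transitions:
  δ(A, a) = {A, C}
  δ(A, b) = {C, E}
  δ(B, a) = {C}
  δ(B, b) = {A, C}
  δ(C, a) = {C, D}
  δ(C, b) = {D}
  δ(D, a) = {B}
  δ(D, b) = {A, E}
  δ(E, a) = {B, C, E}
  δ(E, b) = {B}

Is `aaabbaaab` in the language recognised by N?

accepted

Start: {E}
read a: {B, C, E}
read a: {B, C, D, E}
read a: {B, C, D, E}
read b: {A, B, C, D, E}
read b: {A, B, C, D, E}
read a: {A, B, C, D, E}
read a: {A, B, C, D, E}
read a: {A, B, C, D, E}
read b: {A, B, C, D, E}
Reachable ∩ accepting = {B, D, E} — nonempty.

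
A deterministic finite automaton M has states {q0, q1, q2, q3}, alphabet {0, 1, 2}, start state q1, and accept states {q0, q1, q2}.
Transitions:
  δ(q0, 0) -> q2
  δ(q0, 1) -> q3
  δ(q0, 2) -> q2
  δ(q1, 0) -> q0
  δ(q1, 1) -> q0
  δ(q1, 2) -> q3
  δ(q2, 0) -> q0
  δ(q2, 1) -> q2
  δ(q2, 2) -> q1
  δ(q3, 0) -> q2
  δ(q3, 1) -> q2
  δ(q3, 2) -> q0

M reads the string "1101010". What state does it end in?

q2

q1 --1--> q0
q0 --1--> q3
q3 --0--> q2
q2 --1--> q2
q2 --0--> q0
q0 --1--> q3
q3 --0--> q2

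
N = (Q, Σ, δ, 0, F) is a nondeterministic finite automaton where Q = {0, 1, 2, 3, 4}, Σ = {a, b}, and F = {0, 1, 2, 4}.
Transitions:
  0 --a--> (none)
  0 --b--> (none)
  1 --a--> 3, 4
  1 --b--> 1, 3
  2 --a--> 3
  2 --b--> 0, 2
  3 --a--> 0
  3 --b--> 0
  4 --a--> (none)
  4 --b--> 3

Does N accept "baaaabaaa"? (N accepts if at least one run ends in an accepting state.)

Start: {0}
read b: {}
The reachable set is empty and stays empty for the remaining 8 symbols.
Reachable ∩ accepting = {} — empty.

rejected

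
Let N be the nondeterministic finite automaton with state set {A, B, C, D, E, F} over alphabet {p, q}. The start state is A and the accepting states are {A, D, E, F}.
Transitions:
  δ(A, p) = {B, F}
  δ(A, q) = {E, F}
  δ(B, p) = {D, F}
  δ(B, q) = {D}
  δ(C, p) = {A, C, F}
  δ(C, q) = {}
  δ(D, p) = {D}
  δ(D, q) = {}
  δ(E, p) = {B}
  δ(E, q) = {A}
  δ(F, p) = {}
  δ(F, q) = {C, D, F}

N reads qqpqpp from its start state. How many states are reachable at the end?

5

Start: {A}
read q: {E, F}
read q: {A, C, D, F}
read p: {A, B, C, D, F}
read q: {C, D, E, F}
read p: {A, B, C, D, F}
read p: {A, B, C, D, F}
Final reachable set {A, B, C, D, F} has 5 states.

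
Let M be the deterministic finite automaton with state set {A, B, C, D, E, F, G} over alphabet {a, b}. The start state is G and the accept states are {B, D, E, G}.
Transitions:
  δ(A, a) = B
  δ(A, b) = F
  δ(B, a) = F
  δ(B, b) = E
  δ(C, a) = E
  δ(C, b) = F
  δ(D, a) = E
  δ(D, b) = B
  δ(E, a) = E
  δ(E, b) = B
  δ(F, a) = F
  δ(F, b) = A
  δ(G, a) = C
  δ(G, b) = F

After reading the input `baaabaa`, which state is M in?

F

G --b--> F
F --a--> F
F --a--> F
F --a--> F
F --b--> A
A --a--> B
B --a--> F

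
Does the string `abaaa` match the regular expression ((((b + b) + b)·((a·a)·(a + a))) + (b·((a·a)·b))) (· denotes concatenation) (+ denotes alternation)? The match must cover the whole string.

no

Neither (((b+b)+b)·((a·a)·(a+a))) nor (b·((a·a)·b)) matches abaaa.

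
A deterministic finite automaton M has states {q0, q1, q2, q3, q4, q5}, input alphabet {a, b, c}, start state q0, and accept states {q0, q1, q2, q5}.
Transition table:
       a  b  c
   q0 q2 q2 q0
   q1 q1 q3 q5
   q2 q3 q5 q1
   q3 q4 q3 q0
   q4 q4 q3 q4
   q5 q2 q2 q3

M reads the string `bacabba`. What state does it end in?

q3

q0 --b--> q2
q2 --a--> q3
q3 --c--> q0
q0 --a--> q2
q2 --b--> q5
q5 --b--> q2
q2 --a--> q3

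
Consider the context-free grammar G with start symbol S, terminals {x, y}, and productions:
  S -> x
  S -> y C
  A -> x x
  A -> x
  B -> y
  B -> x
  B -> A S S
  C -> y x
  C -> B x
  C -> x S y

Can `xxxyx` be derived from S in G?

no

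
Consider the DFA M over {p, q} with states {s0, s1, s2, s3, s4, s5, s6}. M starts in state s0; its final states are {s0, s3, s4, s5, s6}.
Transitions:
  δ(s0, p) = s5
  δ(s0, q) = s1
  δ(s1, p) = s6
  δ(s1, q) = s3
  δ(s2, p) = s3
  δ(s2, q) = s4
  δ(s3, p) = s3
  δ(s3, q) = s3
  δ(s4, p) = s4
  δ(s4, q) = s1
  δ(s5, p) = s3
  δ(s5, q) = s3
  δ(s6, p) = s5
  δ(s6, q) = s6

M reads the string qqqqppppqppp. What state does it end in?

s0 --q--> s1
s1 --q--> s3
s3 --q--> s3
s3 --q--> s3
s3 --p--> s3
s3 --p--> s3
s3 --p--> s3
s3 --p--> s3
s3 --q--> s3
s3 --p--> s3
s3 --p--> s3
s3 --p--> s3

s3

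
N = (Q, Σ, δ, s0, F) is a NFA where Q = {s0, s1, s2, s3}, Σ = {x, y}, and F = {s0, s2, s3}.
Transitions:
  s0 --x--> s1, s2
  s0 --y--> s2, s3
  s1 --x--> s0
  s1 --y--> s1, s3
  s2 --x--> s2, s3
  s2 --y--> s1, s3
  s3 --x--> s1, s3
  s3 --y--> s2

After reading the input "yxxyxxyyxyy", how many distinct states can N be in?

3

Start: {s0}
read y: {s2, s3}
read x: {s1, s2, s3}
read x: {s0, s1, s2, s3}
read y: {s1, s2, s3}
read x: {s0, s1, s2, s3}
read x: {s0, s1, s2, s3}
read y: {s1, s2, s3}
read y: {s1, s2, s3}
read x: {s0, s1, s2, s3}
read y: {s1, s2, s3}
read y: {s1, s2, s3}
Final reachable set {s1, s2, s3} has 3 states.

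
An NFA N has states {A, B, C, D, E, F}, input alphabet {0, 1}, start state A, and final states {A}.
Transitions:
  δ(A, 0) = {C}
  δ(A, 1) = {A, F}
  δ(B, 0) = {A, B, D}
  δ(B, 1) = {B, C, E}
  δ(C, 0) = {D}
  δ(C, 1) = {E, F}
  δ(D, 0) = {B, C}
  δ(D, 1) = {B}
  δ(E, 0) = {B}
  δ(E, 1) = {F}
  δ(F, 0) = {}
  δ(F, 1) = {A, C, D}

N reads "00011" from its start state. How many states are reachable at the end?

6

Start: {A}
read 0: {C}
read 0: {D}
read 0: {B, C}
read 1: {B, C, E, F}
read 1: {A, B, C, D, E, F}
Final reachable set {A, B, C, D, E, F} has 6 states.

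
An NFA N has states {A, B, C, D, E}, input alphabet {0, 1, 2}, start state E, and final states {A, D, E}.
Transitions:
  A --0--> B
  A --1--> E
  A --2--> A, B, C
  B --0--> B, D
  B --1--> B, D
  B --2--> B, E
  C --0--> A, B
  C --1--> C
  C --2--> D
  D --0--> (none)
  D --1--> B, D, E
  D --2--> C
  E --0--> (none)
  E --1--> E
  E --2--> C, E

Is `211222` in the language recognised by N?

accepted

Start: {E}
read 2: {C, E}
read 1: {C, E}
read 1: {C, E}
read 2: {C, D, E}
read 2: {C, D, E}
read 2: {C, D, E}
Reachable ∩ accepting = {D, E} — nonempty.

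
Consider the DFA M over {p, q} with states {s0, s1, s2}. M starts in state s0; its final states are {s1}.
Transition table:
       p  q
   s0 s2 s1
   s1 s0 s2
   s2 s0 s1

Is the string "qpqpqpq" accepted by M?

s0 --q--> s1
s1 --p--> s0
s0 --q--> s1
s1 --p--> s0
s0 --q--> s1
s1 --p--> s0
s0 --q--> s1
End in state s1, which is an accepting state.

accepted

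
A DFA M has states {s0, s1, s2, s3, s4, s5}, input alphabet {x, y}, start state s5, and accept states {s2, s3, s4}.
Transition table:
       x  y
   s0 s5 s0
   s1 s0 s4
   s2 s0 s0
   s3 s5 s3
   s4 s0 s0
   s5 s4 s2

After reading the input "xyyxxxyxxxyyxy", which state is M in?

s2

s5 --x--> s4
s4 --y--> s0
s0 --y--> s0
s0 --x--> s5
s5 --x--> s4
s4 --x--> s0
s0 --y--> s0
s0 --x--> s5
s5 --x--> s4
s4 --x--> s0
s0 --y--> s0
s0 --y--> s0
s0 --x--> s5
s5 --y--> s2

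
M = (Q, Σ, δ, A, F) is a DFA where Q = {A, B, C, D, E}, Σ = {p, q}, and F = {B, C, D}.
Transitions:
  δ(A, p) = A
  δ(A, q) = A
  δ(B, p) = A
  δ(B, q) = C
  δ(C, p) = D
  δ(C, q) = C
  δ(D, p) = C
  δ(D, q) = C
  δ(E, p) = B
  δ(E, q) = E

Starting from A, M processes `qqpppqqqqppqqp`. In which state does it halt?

A --q--> A
A --q--> A
A --p--> A
A --p--> A
A --p--> A
A --q--> A
A --q--> A
A --q--> A
A --q--> A
A --p--> A
A --p--> A
A --q--> A
A --q--> A
A --p--> A

A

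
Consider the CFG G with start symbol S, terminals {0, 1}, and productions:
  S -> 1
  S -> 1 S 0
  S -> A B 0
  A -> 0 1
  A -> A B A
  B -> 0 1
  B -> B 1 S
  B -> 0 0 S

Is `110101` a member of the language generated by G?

no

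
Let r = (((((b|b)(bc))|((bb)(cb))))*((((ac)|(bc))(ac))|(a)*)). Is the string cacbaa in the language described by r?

no

No split of cacbaa into u·v has ((((b|b)(bc))|((bb)(cb))))* matching u and ((((ac)|(bc))(ac))|(a)*) matching v.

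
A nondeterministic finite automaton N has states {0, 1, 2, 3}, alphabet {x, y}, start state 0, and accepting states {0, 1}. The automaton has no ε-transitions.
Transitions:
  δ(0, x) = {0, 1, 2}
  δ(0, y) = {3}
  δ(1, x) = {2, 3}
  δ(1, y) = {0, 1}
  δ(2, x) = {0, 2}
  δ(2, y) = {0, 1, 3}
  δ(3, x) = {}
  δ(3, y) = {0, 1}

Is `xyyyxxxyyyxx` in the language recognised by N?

Start: {0}
read x: {0, 1, 2}
read y: {0, 1, 3}
read y: {0, 1, 3}
read y: {0, 1, 3}
read x: {0, 1, 2, 3}
read x: {0, 1, 2, 3}
read x: {0, 1, 2, 3}
read y: {0, 1, 3}
read y: {0, 1, 3}
read y: {0, 1, 3}
read x: {0, 1, 2, 3}
read x: {0, 1, 2, 3}
Reachable ∩ accepting = {0, 1} — nonempty.

accepted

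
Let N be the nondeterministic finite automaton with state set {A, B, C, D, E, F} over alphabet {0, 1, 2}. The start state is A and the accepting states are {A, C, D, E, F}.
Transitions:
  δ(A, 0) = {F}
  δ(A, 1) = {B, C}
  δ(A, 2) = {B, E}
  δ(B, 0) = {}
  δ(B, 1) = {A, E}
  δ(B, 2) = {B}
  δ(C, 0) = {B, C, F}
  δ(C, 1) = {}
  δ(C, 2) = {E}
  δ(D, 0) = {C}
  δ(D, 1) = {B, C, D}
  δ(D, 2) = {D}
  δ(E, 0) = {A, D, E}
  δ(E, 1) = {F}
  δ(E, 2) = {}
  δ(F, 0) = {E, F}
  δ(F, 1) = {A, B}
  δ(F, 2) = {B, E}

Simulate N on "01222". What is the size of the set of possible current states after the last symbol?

Start: {A}
read 0: {F}
read 1: {A, B}
read 2: {B, E}
read 2: {B}
read 2: {B}
Final reachable set {B} has 1 state.

1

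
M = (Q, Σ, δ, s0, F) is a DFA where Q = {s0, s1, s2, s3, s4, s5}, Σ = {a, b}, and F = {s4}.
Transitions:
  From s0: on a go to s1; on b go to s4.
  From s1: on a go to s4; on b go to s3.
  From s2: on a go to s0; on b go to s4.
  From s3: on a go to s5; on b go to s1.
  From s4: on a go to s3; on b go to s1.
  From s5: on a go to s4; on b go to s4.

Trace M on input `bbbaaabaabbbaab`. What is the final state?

s0 --b--> s4
s4 --b--> s1
s1 --b--> s3
s3 --a--> s5
s5 --a--> s4
s4 --a--> s3
s3 --b--> s1
s1 --a--> s4
s4 --a--> s3
s3 --b--> s1
s1 --b--> s3
s3 --b--> s1
s1 --a--> s4
s4 --a--> s3
s3 --b--> s1

s1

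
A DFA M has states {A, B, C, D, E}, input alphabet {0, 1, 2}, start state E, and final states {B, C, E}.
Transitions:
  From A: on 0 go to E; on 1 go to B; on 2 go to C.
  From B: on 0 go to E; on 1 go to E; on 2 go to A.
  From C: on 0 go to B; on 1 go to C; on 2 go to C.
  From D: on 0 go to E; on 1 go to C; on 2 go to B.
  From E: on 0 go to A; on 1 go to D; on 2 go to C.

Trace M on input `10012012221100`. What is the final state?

E --1--> D
D --0--> E
E --0--> A
A --1--> B
B --2--> A
A --0--> E
E --1--> D
D --2--> B
B --2--> A
A --2--> C
C --1--> C
C --1--> C
C --0--> B
B --0--> E

E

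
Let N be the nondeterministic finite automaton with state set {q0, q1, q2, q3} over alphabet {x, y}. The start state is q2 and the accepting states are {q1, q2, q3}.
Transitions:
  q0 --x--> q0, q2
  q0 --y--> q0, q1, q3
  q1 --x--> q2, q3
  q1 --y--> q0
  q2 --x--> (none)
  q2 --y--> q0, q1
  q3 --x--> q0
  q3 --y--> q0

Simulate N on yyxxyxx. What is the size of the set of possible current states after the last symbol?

Start: {q2}
read y: {q0, q1}
read y: {q0, q1, q3}
read x: {q0, q2, q3}
read x: {q0, q2}
read y: {q0, q1, q3}
read x: {q0, q2, q3}
read x: {q0, q2}
Final reachable set {q0, q2} has 2 states.

2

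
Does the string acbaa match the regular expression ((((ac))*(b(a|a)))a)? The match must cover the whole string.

yes

Split as acba·a: (((ac))*(b(a|a))) matches acba and a matches a.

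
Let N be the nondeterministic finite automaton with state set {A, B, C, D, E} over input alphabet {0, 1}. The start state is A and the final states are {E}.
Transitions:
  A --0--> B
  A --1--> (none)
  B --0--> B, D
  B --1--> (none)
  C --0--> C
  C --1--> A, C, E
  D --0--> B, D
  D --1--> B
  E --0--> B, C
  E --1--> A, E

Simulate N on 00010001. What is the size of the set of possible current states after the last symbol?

1

Start: {A}
read 0: {B}
read 0: {B, D}
read 0: {B, D}
read 1: {B}
read 0: {B, D}
read 0: {B, D}
read 0: {B, D}
read 1: {B}
Final reachable set {B} has 1 state.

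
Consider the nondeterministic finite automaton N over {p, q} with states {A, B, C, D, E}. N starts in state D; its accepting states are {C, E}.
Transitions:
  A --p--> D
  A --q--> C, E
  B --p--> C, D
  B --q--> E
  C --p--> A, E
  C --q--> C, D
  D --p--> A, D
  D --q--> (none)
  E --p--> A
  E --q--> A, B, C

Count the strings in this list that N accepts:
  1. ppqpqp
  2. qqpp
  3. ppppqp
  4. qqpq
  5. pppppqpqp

ppqpqp: accepted
qqpp: rejected
ppppqp: accepted
qqpq: rejected
pppppqpqp: accepted

3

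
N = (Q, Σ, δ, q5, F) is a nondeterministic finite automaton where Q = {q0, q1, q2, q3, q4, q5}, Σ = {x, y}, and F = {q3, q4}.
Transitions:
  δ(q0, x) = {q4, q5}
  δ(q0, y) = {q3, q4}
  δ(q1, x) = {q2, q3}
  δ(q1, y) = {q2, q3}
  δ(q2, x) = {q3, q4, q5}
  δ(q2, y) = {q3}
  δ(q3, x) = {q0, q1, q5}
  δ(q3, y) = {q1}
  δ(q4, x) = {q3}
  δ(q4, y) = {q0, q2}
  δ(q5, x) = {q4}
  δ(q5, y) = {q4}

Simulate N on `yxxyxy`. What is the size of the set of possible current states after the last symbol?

5

Start: {q5}
read y: {q4}
read x: {q3}
read x: {q0, q1, q5}
read y: {q2, q3, q4}
read x: {q0, q1, q3, q4, q5}
read y: {q0, q1, q2, q3, q4}
Final reachable set {q0, q1, q2, q3, q4} has 5 states.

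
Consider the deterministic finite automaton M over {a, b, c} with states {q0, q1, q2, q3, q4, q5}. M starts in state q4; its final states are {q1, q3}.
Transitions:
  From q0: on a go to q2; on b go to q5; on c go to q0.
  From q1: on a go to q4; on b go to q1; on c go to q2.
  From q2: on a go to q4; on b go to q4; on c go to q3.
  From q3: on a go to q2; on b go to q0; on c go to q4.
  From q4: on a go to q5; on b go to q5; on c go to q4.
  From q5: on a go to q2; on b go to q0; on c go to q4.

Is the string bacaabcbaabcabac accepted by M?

q4 --b--> q5
q5 --a--> q2
q2 --c--> q3
q3 --a--> q2
q2 --a--> q4
q4 --b--> q5
q5 --c--> q4
q4 --b--> q5
q5 --a--> q2
q2 --a--> q4
q4 --b--> q5
q5 --c--> q4
q4 --a--> q5
q5 --b--> q0
q0 --a--> q2
q2 --c--> q3
End in state q3, which is an accepting state.

accepted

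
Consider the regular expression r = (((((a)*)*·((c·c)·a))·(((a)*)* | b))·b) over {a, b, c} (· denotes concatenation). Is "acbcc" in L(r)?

no

No split of acbcc into u·v has ((((a)*)*·((c·c)·a))·(((a)*)*|b)) matching u and b matching v.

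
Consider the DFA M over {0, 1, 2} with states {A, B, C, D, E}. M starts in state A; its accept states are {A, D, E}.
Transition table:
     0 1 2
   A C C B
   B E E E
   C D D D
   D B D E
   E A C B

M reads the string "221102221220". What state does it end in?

A

A --2--> B
B --2--> E
E --1--> C
C --1--> D
D --0--> B
B --2--> E
E --2--> B
B --2--> E
E --1--> C
C --2--> D
D --2--> E
E --0--> A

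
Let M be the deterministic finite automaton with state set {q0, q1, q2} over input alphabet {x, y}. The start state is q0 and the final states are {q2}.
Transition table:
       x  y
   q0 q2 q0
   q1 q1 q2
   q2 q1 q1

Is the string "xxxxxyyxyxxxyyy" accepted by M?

q0 --x--> q2
q2 --x--> q1
q1 --x--> q1
q1 --x--> q1
q1 --x--> q1
q1 --y--> q2
q2 --y--> q1
q1 --x--> q1
q1 --y--> q2
q2 --x--> q1
q1 --x--> q1
q1 --x--> q1
q1 --y--> q2
q2 --y--> q1
q1 --y--> q2
End in state q2, which is an accepting state.

accepted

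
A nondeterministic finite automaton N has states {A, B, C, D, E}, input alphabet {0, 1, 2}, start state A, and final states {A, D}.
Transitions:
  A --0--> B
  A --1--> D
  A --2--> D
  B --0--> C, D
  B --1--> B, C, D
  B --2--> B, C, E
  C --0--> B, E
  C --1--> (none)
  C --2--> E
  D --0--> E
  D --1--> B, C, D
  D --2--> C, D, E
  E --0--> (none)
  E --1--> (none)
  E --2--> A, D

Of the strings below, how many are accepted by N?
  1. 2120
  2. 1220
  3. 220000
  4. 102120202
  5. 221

2120: accepted
1220: rejected
220000: accepted
102120202: accepted
221: accepted

4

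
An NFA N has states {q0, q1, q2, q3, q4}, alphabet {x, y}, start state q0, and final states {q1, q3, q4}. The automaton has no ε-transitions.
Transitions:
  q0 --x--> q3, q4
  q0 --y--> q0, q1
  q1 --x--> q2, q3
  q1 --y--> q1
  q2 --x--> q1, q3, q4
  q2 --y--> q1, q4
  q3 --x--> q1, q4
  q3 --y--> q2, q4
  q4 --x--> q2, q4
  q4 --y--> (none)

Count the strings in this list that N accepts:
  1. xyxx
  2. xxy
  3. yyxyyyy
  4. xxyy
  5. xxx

xyxx: accepted
xxy: accepted
yyxyyyy: accepted
xxyy: accepted
xxx: accepted

5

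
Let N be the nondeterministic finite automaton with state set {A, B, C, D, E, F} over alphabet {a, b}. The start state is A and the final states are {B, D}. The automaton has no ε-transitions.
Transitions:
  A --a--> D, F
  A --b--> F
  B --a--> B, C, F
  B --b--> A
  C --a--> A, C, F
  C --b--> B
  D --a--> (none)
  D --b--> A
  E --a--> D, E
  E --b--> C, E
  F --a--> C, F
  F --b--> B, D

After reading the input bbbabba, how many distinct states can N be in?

Start: {A}
read b: {F}
read b: {B, D}
read b: {A}
read a: {D, F}
read b: {A, B, D}
read b: {A, F}
read a: {C, D, F}
Final reachable set {C, D, F} has 3 states.

3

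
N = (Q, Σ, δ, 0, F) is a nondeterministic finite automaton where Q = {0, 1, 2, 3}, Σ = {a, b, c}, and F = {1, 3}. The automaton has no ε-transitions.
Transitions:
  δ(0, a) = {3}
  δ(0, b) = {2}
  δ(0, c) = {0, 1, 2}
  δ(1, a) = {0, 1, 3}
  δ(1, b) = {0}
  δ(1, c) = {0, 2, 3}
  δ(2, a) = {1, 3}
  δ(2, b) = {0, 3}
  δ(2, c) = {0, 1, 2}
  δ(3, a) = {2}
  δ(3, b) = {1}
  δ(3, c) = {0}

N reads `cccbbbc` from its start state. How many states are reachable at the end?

Start: {0}
read c: {0, 1, 2}
read c: {0, 1, 2, 3}
read c: {0, 1, 2, 3}
read b: {0, 1, 2, 3}
read b: {0, 1, 2, 3}
read b: {0, 1, 2, 3}
read c: {0, 1, 2, 3}
Final reachable set {0, 1, 2, 3} has 4 states.

4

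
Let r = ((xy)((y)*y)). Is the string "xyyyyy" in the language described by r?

Split as xy·yyyy: (xy) matches xy and ((y)*y) matches yyyy.

yes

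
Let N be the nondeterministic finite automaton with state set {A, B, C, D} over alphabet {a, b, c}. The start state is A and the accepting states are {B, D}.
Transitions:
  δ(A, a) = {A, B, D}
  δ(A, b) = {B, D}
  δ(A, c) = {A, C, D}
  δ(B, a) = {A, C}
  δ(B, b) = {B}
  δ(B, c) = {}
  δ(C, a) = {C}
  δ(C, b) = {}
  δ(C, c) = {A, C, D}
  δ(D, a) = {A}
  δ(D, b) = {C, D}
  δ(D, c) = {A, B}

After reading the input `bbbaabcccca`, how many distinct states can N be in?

4

Start: {A}
read b: {B, D}
read b: {B, C, D}
read b: {B, C, D}
read a: {A, C}
read a: {A, B, C, D}
read b: {B, C, D}
read c: {A, B, C, D}
read c: {A, B, C, D}
read c: {A, B, C, D}
read c: {A, B, C, D}
read a: {A, B, C, D}
Final reachable set {A, B, C, D} has 4 states.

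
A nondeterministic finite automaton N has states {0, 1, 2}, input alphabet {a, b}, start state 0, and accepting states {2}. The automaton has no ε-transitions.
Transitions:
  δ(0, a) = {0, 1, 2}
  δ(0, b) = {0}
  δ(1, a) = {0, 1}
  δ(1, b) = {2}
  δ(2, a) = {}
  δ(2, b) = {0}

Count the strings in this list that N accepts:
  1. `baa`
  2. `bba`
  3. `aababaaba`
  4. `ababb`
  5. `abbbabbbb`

`baa`: accepted
`bba`: accepted
`aababaaba`: accepted
`ababb`: rejected
`abbbabbbb`: rejected

3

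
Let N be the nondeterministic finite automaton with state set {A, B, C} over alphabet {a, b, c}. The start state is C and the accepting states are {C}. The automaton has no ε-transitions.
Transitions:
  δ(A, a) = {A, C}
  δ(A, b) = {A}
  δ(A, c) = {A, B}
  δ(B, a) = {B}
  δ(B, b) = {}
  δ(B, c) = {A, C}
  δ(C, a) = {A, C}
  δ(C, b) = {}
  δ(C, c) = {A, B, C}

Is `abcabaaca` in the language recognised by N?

accepted

Start: {C}
read a: {A, C}
read b: {A}
read c: {A, B}
read a: {A, B, C}
read b: {A}
read a: {A, C}
read a: {A, C}
read c: {A, B, C}
read a: {A, B, C}
Reachable ∩ accepting = {C} — nonempty.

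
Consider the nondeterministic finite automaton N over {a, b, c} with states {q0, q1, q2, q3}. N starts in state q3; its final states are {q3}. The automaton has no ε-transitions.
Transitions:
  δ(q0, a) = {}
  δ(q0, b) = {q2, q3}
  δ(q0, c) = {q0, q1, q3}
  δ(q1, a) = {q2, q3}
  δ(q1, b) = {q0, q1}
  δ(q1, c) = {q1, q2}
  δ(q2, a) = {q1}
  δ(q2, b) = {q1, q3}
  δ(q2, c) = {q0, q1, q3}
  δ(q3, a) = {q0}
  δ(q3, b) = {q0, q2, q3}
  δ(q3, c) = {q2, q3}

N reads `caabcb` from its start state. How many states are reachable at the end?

Start: {q3}
read c: {q2, q3}
read a: {q0, q1}
read a: {q2, q3}
read b: {q0, q1, q2, q3}
read c: {q0, q1, q2, q3}
read b: {q0, q1, q2, q3}
Final reachable set {q0, q1, q2, q3} has 4 states.

4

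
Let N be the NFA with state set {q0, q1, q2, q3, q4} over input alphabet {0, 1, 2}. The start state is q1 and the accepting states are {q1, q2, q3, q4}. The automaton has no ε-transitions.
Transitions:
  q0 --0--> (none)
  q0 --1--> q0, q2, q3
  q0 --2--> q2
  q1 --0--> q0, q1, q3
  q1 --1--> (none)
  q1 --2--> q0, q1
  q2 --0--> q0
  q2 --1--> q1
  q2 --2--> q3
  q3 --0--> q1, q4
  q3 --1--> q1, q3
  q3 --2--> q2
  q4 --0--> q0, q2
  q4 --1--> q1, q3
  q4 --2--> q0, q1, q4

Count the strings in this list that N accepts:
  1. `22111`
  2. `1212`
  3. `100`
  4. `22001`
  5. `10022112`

`22111`: accepted
`1212`: rejected
`100`: rejected
`22001`: accepted
`10022112`: rejected

2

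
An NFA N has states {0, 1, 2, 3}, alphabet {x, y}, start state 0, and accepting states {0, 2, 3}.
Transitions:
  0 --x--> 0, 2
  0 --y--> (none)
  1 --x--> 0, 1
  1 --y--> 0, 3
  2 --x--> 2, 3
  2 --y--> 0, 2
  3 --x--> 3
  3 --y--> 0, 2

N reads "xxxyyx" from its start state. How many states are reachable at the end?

Start: {0}
read x: {0, 2}
read x: {0, 2, 3}
read x: {0, 2, 3}
read y: {0, 2}
read y: {0, 2}
read x: {0, 2, 3}
Final reachable set {0, 2, 3} has 3 states.

3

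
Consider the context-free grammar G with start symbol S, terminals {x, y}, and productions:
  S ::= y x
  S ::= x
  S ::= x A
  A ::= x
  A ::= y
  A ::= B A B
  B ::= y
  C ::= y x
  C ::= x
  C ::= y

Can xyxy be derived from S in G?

yes

S ⇒ xA ⇒ xBAB ⇒ xyAB ⇒ xyxB ⇒ xyxy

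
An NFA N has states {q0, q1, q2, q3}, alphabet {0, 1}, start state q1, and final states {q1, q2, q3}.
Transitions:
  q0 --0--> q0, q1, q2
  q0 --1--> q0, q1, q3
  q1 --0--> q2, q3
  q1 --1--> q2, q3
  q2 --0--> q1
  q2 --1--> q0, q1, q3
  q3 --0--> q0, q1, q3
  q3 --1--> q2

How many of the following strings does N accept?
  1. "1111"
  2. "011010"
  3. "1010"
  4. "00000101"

4

"1111": accepted
"011010": accepted
"1010": accepted
"00000101": accepted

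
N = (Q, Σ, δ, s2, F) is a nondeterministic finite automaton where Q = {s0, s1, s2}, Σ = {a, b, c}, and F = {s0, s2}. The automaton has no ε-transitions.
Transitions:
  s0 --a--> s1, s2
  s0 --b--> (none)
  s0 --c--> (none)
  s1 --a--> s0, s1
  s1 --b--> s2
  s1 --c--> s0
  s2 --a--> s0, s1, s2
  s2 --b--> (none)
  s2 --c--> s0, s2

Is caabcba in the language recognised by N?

rejected

Start: {s2}
read c: {s0, s2}
read a: {s0, s1, s2}
read a: {s0, s1, s2}
read b: {s2}
read c: {s0, s2}
read b: {}
The reachable set is empty and stays empty for the remaining 1 symbol.
Reachable ∩ accepting = {} — empty.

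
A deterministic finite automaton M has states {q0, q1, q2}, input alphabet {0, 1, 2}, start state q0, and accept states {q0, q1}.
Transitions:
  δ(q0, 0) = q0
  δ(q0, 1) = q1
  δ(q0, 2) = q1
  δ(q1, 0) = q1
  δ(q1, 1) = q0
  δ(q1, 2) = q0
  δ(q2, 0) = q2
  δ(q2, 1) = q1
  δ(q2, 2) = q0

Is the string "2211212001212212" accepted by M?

q0 --2--> q1
q1 --2--> q0
q0 --1--> q1
q1 --1--> q0
q0 --2--> q1
q1 --1--> q0
q0 --2--> q1
q1 --0--> q1
q1 --0--> q1
q1 --1--> q0
q0 --2--> q1
q1 --1--> q0
q0 --2--> q1
q1 --2--> q0
q0 --1--> q1
q1 --2--> q0
End in state q0, which is an accepting state.

accepted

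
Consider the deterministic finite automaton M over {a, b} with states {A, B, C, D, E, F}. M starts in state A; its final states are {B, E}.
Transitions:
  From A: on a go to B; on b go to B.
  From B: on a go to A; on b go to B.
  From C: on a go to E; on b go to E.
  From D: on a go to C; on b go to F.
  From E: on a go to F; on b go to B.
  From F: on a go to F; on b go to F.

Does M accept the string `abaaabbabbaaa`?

A --a--> B
B --b--> B
B --a--> A
A --a--> B
B --a--> A
A --b--> B
B --b--> B
B --a--> A
A --b--> B
B --b--> B
B --a--> A
A --a--> B
B --a--> A
End in state A, which is not an accepting state.

rejected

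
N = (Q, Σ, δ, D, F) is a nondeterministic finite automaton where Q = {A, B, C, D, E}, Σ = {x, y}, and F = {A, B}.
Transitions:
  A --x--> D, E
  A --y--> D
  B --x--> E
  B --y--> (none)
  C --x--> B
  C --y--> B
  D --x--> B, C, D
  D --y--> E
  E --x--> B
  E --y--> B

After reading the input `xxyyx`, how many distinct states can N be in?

Start: {D}
read x: {B, C, D}
read x: {B, C, D, E}
read y: {B, E}
read y: {B}
read x: {E}
Final reachable set {E} has 1 state.

1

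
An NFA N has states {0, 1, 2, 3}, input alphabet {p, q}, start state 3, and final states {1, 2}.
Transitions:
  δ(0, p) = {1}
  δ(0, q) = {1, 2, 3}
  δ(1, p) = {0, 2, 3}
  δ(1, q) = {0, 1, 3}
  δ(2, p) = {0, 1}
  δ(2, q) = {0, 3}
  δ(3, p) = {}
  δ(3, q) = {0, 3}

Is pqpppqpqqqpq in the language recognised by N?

rejected

Start: {3}
read p: {}
The reachable set is empty and stays empty for the remaining 11 symbols.
Reachable ∩ accepting = {} — empty.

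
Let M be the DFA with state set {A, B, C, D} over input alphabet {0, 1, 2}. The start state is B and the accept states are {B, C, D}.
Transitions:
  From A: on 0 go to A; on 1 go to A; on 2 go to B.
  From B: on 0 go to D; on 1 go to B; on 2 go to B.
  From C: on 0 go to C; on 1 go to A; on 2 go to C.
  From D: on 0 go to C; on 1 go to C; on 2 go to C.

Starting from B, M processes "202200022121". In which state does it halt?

B --2--> B
B --0--> D
D --2--> C
C --2--> C
C --0--> C
C --0--> C
C --0--> C
C --2--> C
C --2--> C
C --1--> A
A --2--> B
B --1--> B

B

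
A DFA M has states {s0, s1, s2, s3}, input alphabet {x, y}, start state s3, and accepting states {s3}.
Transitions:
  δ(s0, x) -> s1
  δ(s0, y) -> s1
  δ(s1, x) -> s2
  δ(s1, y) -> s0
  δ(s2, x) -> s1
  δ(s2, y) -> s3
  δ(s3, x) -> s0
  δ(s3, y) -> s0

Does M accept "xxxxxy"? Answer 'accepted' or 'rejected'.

s3 --x--> s0
s0 --x--> s1
s1 --x--> s2
s2 --x--> s1
s1 --x--> s2
s2 --y--> s3
End in state s3, which is an accepting state.

accepted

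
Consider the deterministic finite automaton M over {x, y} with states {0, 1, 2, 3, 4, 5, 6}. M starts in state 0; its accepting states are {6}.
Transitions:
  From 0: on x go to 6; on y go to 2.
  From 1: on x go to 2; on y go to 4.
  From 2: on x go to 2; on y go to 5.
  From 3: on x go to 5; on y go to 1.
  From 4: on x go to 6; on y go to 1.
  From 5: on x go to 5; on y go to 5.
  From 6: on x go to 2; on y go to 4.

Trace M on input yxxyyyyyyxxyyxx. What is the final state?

0 --y--> 2
2 --x--> 2
2 --x--> 2
2 --y--> 5
5 --y--> 5
5 --y--> 5
5 --y--> 5
5 --y--> 5
5 --y--> 5
5 --x--> 5
5 --x--> 5
5 --y--> 5
5 --y--> 5
5 --x--> 5
5 --x--> 5

5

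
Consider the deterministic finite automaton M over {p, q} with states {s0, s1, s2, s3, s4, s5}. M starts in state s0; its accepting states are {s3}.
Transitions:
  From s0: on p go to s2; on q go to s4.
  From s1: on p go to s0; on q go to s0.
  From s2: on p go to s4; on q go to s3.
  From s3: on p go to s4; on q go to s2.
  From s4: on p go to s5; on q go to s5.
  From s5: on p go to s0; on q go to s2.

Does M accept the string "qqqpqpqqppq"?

accepted

s0 --q--> s4
s4 --q--> s5
s5 --q--> s2
s2 --p--> s4
s4 --q--> s5
s5 --p--> s0
s0 --q--> s4
s4 --q--> s5
s5 --p--> s0
s0 --p--> s2
s2 --q--> s3
End in state s3, which is an accepting state.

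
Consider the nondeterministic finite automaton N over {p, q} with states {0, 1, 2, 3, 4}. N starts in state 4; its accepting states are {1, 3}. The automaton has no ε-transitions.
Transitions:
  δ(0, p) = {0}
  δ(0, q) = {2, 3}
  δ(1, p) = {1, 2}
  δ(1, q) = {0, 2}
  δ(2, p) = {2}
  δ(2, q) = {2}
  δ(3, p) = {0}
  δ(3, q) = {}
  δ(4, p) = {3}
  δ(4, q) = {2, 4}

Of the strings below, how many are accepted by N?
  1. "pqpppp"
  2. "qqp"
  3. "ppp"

"pqpppp": rejected
"qqp": accepted
"ppp": rejected

1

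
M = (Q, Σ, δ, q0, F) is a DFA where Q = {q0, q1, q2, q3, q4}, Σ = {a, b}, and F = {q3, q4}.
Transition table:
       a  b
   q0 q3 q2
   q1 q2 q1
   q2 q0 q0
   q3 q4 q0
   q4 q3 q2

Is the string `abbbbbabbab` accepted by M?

q0 --a--> q3
q3 --b--> q0
q0 --b--> q2
q2 --b--> q0
q0 --b--> q2
q2 --b--> q0
q0 --a--> q3
q3 --b--> q0
q0 --b--> q2
q2 --a--> q0
q0 --b--> q2
End in state q2, which is not an accepting state.

rejected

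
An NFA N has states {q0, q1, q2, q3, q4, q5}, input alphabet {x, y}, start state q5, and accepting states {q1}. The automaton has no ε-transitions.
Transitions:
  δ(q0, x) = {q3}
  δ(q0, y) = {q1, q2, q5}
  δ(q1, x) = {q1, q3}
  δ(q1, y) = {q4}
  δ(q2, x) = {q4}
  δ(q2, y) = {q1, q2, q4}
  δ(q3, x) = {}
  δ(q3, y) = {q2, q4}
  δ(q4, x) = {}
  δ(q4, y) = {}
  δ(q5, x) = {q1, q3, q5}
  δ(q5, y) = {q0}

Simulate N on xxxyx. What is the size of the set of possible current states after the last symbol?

2

Start: {q5}
read x: {q1, q3, q5}
read x: {q1, q3, q5}
read x: {q1, q3, q5}
read y: {q0, q2, q4}
read x: {q3, q4}
Final reachable set {q3, q4} has 2 states.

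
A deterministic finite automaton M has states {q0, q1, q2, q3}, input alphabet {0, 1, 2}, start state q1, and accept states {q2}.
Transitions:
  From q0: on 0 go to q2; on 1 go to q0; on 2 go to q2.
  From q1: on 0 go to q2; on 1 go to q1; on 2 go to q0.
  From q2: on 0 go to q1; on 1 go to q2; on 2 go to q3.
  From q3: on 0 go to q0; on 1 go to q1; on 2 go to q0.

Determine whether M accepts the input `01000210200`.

accepted

q1 --0--> q2
q2 --1--> q2
q2 --0--> q1
q1 --0--> q2
q2 --0--> q1
q1 --2--> q0
q0 --1--> q0
q0 --0--> q2
q2 --2--> q3
q3 --0--> q0
q0 --0--> q2
End in state q2, which is an accepting state.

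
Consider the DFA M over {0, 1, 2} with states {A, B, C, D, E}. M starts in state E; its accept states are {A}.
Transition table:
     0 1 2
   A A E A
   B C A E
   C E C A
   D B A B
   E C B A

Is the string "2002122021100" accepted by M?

E --2--> A
A --0--> A
A --0--> A
A --2--> A
A --1--> E
E --2--> A
A --2--> A
A --0--> A
A --2--> A
A --1--> E
E --1--> B
B --0--> C
C --0--> E
End in state E, which is not an accepting state.

rejected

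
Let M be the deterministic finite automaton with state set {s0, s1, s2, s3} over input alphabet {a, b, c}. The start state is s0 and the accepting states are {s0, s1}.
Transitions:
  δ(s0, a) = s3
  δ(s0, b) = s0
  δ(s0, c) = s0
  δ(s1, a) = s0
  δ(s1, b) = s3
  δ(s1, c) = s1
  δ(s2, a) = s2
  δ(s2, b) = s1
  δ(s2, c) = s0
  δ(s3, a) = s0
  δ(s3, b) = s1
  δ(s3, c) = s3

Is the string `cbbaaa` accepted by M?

s0 --c--> s0
s0 --b--> s0
s0 --b--> s0
s0 --a--> s3
s3 --a--> s0
s0 --a--> s3
End in state s3, which is not an accepting state.

rejected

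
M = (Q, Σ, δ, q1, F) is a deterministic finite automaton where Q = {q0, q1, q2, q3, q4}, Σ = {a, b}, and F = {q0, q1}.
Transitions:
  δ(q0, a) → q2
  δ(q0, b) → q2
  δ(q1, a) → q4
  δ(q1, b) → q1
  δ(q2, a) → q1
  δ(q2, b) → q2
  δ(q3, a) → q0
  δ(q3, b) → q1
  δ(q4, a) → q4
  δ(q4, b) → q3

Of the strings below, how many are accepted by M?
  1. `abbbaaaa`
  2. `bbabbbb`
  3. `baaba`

2

`abbbaaaa`: rejected
`bbabbbb`: accepted
`baaba`: accepted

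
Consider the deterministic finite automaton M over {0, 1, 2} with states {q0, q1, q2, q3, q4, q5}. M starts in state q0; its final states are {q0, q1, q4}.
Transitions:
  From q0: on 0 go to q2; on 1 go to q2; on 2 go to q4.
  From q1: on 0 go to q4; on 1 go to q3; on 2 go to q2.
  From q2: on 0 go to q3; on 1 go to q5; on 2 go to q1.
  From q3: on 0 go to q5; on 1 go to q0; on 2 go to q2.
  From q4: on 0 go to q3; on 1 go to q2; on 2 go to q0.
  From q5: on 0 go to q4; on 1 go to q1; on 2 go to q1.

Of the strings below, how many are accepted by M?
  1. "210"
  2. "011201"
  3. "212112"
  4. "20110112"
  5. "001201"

"210": rejected
"011201": accepted
"212112": accepted
"20110112": accepted
"001201": accepted

4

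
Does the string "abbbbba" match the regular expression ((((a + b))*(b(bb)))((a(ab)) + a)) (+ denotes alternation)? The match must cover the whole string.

yes

Split as abbbbb·a: (((a+b))*(b(bb))) matches abbbbb and ((a(ab))+a) matches a.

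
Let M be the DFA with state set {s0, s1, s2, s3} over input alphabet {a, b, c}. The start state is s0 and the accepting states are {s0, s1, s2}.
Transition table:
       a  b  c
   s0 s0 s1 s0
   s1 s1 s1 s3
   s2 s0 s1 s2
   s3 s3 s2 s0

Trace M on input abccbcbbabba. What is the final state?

s1

s0 --a--> s0
s0 --b--> s1
s1 --c--> s3
s3 --c--> s0
s0 --b--> s1
s1 --c--> s3
s3 --b--> s2
s2 --b--> s1
s1 --a--> s1
s1 --b--> s1
s1 --b--> s1
s1 --a--> s1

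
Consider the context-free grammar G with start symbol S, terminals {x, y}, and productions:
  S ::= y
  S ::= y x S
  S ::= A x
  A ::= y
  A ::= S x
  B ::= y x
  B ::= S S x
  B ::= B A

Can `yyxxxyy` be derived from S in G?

no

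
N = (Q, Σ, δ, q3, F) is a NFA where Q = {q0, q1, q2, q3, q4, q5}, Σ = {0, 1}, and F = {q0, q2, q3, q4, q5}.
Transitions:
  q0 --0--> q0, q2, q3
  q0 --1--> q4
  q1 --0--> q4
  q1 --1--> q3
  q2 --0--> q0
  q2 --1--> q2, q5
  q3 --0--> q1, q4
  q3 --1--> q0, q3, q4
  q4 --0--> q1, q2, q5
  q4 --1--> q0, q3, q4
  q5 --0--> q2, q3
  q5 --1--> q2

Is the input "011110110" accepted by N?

accepted

Start: {q3}
read 0: {q1, q4}
read 1: {q0, q3, q4}
read 1: {q0, q3, q4}
read 1: {q0, q3, q4}
read 1: {q0, q3, q4}
read 0: {q0, q1, q2, q3, q4, q5}
read 1: {q0, q2, q3, q4, q5}
read 1: {q0, q2, q3, q4, q5}
read 0: {q0, q1, q2, q3, q4, q5}
Reachable ∩ accepting = {q0, q2, q3, q4, q5} — nonempty.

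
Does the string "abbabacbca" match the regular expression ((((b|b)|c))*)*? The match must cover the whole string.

abbabacbca cannot be split into zero or more pieces each matching (((b|b)|c))*.

no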